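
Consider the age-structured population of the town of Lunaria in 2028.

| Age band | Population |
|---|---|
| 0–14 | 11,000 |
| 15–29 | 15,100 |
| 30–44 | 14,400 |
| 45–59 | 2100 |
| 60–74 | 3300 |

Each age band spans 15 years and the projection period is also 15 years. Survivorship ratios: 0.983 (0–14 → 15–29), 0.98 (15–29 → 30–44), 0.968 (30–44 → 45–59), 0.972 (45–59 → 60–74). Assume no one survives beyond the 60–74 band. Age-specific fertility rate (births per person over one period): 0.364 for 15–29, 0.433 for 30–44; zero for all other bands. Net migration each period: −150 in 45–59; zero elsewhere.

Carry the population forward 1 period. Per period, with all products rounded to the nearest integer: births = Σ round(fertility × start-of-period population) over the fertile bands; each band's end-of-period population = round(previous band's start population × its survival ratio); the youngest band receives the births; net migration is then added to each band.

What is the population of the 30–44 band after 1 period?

14798

— Period 1 —
Births: 15100 * 0.364 = 5496  |  14400 * 0.433 = 6235 ⇒ total 11731
15–29: 11000 * 0.983 = 10813
30–44: 15100 * 0.98 = 14798
45–59: 14400 * 0.968 = 13939
60–74: 2100 * 0.972 = 2041
Net migration: 45–59 − 150 → 13789
→ [11731, 10813, 14798, 13789, 2041]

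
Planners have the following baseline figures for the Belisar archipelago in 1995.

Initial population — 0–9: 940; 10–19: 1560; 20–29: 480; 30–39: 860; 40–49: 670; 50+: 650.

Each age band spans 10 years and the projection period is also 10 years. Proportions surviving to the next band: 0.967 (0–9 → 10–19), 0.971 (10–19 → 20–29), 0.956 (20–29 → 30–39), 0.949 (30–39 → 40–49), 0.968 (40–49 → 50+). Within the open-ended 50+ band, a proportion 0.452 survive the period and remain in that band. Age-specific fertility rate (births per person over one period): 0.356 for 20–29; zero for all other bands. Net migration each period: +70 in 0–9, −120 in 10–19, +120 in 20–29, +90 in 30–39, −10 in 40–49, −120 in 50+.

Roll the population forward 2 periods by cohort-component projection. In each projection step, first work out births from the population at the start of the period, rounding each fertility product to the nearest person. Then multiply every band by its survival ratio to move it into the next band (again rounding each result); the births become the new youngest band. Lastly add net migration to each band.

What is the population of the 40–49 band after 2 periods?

(Bands numbered youngest = 1 to oldest = 6.)
— Period 1 —
Births: 480 * 0.356 = 171
Band 2: 940 * 0.967 = 909
Band 3: 1560 * 0.971 = 1515
Band 4: 480 * 0.956 = 459
Band 5: 860 * 0.949 = 816
Band 6: 670 * 0.968 + 650 * 0.452 = 649 + 294 = 943
Net migration: Band 1 + 70 → 241; Band 2 − 120 → 789; Band 3 + 120 → 1635; Band 4 + 90 → 549; Band 5 − 10 → 806; Band 6 − 120 → 823
→ [241, 789, 1635, 549, 806, 823]
— Period 2 —
Births: 1635 * 0.356 = 582
Band 2: 241 * 0.967 = 233
Band 3: 789 * 0.971 = 766
Band 4: 1635 * 0.956 = 1563
Band 5: 549 * 0.949 = 521
Band 6: 806 * 0.968 + 823 * 0.452 = 780 + 372 = 1152
Net migration: Band 1 + 70 → 652; Band 2 − 120 → 113; Band 3 + 120 → 886; Band 4 + 90 → 1653; Band 5 − 10 → 511; Band 6 − 120 → 1032
→ [652, 113, 886, 1653, 511, 1032]

511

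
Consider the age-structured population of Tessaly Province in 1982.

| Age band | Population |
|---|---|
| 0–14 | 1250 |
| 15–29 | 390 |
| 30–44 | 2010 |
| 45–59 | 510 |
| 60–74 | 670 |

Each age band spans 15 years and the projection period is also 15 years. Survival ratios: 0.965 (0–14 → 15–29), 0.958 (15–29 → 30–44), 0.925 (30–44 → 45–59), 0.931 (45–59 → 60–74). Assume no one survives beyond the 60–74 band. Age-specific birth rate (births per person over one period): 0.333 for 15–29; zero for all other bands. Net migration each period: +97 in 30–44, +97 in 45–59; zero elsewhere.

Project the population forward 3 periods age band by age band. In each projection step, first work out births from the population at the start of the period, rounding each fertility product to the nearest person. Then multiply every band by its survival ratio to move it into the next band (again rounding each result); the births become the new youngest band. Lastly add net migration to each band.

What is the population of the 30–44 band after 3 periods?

(Groups numbered youngest = 1 to oldest = 5.)
Period 1:
Births: 390 × 0.333 = 130
Group 2: 1250 × 0.965 = 1206
Group 3: 390 × 0.958 = 374
Group 4: 2010 × 0.925 = 1859
Group 5: 510 × 0.931 = 475
Net migration: Group 3 + 97 → 471; Group 4 + 97 → 1956
End of period: [130, 1206, 471, 1956, 475]
Period 2:
Births: 1206 × 0.333 = 402
Group 2: 130 × 0.965 = 125
Group 3: 1206 × 0.958 = 1155
Group 4: 471 × 0.925 = 436
Group 5: 1956 × 0.931 = 1821
Net migration: Group 3 + 97 → 1252; Group 4 + 97 → 533
End of period: [402, 125, 1252, 533, 1821]
Period 3:
Births: 125 × 0.333 = 42
Group 2: 402 × 0.965 = 388
Group 3: 125 × 0.958 = 120
Group 4: 1252 × 0.925 = 1158
Group 5: 533 × 0.931 = 496
Net migration: Group 3 + 97 → 217; Group 4 + 97 → 1255
End of period: [42, 388, 217, 1255, 496]

217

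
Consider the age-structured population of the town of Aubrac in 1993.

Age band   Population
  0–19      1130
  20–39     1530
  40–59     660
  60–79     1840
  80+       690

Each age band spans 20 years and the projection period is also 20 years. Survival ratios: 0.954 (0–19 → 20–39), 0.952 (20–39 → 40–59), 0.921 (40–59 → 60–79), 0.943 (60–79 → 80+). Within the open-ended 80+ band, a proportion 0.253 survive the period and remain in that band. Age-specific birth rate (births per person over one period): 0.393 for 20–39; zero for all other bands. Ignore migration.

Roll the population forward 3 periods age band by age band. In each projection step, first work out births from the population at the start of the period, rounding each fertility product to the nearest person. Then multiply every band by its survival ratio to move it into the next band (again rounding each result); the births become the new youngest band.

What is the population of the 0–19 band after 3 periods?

After projecting period 1:
Births: 1530 * 0.393 = 601
20–39: 1130 * 0.954 = 1078
40–59: 1530 * 0.952 = 1457
60–79: 660 * 0.921 = 608
80+: 1840 * 0.943 + 690 * 0.253 = 1735 + 175 = 1910
End of period: [601, 1078, 1457, 608, 1910]
After projecting period 2:
Births: 1078 * 0.393 = 424
20–39: 601 * 0.954 = 573
40–59: 1078 * 0.952 = 1026
60–79: 1457 * 0.921 = 1342
80+: 608 * 0.943 + 1910 * 0.253 = 573 + 483 = 1056
End of period: [424, 573, 1026, 1342, 1056]
After projecting period 3:
Births: 573 * 0.393 = 225
20–39: 424 * 0.954 = 404
40–59: 573 * 0.952 = 545
60–79: 1026 * 0.921 = 945
80+: 1342 * 0.943 + 1056 * 0.253 = 1266 + 267 = 1533
End of period: [225, 404, 545, 945, 1533]

225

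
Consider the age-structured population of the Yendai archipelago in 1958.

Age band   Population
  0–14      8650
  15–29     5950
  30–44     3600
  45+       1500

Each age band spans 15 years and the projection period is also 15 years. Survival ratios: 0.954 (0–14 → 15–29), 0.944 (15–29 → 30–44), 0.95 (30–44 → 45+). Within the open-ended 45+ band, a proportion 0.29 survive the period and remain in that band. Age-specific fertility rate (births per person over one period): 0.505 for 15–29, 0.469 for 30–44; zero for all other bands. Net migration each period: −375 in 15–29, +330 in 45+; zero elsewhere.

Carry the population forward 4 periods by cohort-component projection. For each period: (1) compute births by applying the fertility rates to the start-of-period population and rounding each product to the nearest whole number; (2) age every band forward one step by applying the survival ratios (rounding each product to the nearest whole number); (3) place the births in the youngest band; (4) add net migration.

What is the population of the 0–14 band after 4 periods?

4812

[period 1]
Births: 5950 * 0.505 = 3005, 3600 * 0.469 = 1688 — total 4693
15–29: 8650 * 0.954 = 8252
30–44: 5950 * 0.944 = 5617
45+: 3600 * 0.95 + 1500 * 0.29 = 3420 + 435 = 3855
Net migration: 15–29 − 375 → 7877; 45+ + 330 → 4185
→ [4693, 7877, 5617, 4185]
[period 2]
Births: 7877 * 0.505 = 3978, 5617 * 0.469 = 2634 — total 6612
15–29: 4693 * 0.954 = 4477
30–44: 7877 * 0.944 = 7436
45+: 5617 * 0.95 + 4185 * 0.29 = 5336 + 1214 = 6550
Net migration: 15–29 − 375 → 4102; 45+ + 330 → 6880
→ [6612, 4102, 7436, 6880]
[period 3]
Births: 4102 * 0.505 = 2072, 7436 * 0.469 = 3487 — total 5559
15–29: 6612 * 0.954 = 6308
30–44: 4102 * 0.944 = 3872
45+: 7436 * 0.95 + 6880 * 0.29 = 7064 + 1995 = 9059
Net migration: 15–29 − 375 → 5933; 45+ + 330 → 9389
→ [5559, 5933, 3872, 9389]
[period 4]
Births: 5933 * 0.505 = 2996, 3872 * 0.469 = 1816 — total 4812
15–29: 5559 * 0.954 = 5303
30–44: 5933 * 0.944 = 5601
45+: 3872 * 0.95 + 9389 * 0.29 = 3678 + 2723 = 6401
Net migration: 15–29 − 375 → 4928; 45+ + 330 → 6731
→ [4812, 4928, 5601, 6731]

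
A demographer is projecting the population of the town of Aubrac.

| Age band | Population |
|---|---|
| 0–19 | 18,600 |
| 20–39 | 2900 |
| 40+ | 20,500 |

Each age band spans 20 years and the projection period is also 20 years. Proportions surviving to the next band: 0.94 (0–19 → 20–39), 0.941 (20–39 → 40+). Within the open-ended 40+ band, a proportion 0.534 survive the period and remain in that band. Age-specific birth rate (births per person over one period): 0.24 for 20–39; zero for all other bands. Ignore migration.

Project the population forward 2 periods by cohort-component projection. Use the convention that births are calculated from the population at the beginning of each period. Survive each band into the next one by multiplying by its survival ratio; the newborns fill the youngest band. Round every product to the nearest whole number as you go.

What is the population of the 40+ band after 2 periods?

Period 1:
Births: 2900 × 0.24 = 696
20–39: 18600 × 0.94 = 17484
40+: 2900 × 0.941 + 20500 × 0.534 = 2729 + 10947 = 13676
Giving 696 / 17484 / 13676.
Period 2:
Births: 17484 × 0.24 = 4196
20–39: 696 × 0.94 = 654
40+: 17484 × 0.941 + 13676 × 0.534 = 16452 + 7303 = 23755
Giving 4196 / 654 / 23755.

23755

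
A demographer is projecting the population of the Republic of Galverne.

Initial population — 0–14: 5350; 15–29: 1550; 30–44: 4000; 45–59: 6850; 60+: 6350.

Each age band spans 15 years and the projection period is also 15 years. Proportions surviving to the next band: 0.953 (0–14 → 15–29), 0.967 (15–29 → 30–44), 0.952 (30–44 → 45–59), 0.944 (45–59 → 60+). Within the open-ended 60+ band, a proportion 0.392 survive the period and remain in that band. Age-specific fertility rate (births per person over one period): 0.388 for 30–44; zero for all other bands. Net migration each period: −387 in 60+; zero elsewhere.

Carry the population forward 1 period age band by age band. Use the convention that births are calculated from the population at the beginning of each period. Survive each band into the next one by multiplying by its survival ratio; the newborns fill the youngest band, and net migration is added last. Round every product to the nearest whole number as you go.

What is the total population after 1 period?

Call the groups 1 to 5, youngest first.
— Period 1 —
Births: 4000 × 0.388 = 1552
Group 2: 5350 × 0.953 = 5099
Group 3: 1550 × 0.967 = 1499
Group 4: 4000 × 0.952 = 3808
Group 5: 6850 × 0.944 + 6350 × 0.392 = 6466 + 2489 = 8955
Net migration: Group 5 − 387 → 8568
Giving 1552 / 5099 / 1499 / 3808 / 8568.
Total after period 1: 1552 + 5099 + 1499 + 3808 + 8568 = 20526

20526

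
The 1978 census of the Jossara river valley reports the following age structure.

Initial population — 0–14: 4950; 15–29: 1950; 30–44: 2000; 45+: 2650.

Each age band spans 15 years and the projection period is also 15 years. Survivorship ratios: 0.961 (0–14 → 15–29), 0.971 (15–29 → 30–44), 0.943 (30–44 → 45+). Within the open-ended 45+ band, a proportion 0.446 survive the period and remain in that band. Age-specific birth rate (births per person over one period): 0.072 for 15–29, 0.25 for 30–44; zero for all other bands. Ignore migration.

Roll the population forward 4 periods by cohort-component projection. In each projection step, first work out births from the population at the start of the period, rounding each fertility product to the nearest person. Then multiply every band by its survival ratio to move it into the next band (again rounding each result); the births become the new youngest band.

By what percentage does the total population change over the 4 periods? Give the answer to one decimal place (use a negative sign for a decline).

-54.5

(Groups numbered youngest = 1 to oldest = 4.)
— Period 1 —
Births: 1950 × 0.072 = 140  |  2000 × 0.25 = 500 ⇒ total 640
Group 2: 4950 × 0.961 = 4757
Group 3: 1950 × 0.971 = 1893
Group 4: 2000 × 0.943 + 2650 × 0.446 = 1886 + 1182 = 3068
Giving 640 / 4757 / 1893 / 3068.
— Period 2 —
Births: 4757 × 0.072 = 343  |  1893 × 0.25 = 473 ⇒ total 816
Group 2: 640 × 0.961 = 615
Group 3: 4757 × 0.971 = 4619
Group 4: 1893 × 0.943 + 3068 × 0.446 = 1785 + 1368 = 3153
Giving 816 / 615 / 4619 / 3153.
— Period 3 —
Births: 615 × 0.072 = 44  |  4619 × 0.25 = 1155 ⇒ total 1199
Group 2: 816 × 0.961 = 784
Group 3: 615 × 0.971 = 597
Group 4: 4619 × 0.943 + 3153 × 0.446 = 4356 + 1406 = 5762
Giving 1199 / 784 / 597 / 5762.
— Period 4 —
Births: 784 × 0.072 = 56  |  597 × 0.25 = 149 ⇒ total 205
Group 2: 1199 × 0.961 = 1152
Group 3: 784 × 0.971 = 761
Group 4: 597 × 0.943 + 5762 × 0.446 = 563 + 2570 = 3133
Giving 205 / 1152 / 761 / 3133.
Total: 11550 → 5251; change = -6299; percentage change = -54.5%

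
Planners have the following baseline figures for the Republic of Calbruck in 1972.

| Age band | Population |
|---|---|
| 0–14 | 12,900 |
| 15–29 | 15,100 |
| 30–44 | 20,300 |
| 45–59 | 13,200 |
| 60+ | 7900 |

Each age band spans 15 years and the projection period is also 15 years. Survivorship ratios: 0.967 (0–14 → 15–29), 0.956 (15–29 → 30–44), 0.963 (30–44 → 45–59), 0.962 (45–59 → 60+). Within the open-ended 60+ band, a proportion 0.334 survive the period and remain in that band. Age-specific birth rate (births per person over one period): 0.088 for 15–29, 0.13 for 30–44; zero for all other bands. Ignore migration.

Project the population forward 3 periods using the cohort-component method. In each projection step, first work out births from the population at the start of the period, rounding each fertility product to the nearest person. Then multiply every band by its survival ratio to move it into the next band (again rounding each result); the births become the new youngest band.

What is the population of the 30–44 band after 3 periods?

Let group 1 be 0–14 through group 5 = 60+.
— Period 1 —
Births: 15100 × 0.088 = 1329, 20300 × 0.13 = 2639 ⇒ total 3968
Group 2: 12900 × 0.967 = 12474
Group 3: 15100 × 0.956 = 14436
Group 4: 20300 × 0.963 = 19549
Group 5: 13200 × 0.962 + 7900 × 0.334 = 12698 + 2639 = 15337
Population now: 0–14=3968, 15–29=12474, 30–44=14436, 45–59=19549, 60+=15337
— Period 2 —
Births: 12474 × 0.088 = 1098, 14436 × 0.13 = 1877 ⇒ total 2975
Group 2: 3968 × 0.967 = 3837
Group 3: 12474 × 0.956 = 11925
Group 4: 14436 × 0.963 = 13902
Group 5: 19549 × 0.962 + 15337 × 0.334 = 18806 + 5123 = 23929
Population now: 0–14=2975, 15–29=3837, 30–44=11925, 45–59=13902, 60+=23929
— Period 3 —
Births: 3837 × 0.088 = 338, 11925 × 0.13 = 1550 ⇒ total 1888
Group 2: 2975 × 0.967 = 2877
Group 3: 3837 × 0.956 = 3668
Group 4: 11925 × 0.963 = 11484
Group 5: 13902 × 0.962 + 23929 × 0.334 = 13374 + 7992 = 21366
Population now: 0–14=1888, 15–29=2877, 30–44=3668, 45–59=11484, 60+=21366

3668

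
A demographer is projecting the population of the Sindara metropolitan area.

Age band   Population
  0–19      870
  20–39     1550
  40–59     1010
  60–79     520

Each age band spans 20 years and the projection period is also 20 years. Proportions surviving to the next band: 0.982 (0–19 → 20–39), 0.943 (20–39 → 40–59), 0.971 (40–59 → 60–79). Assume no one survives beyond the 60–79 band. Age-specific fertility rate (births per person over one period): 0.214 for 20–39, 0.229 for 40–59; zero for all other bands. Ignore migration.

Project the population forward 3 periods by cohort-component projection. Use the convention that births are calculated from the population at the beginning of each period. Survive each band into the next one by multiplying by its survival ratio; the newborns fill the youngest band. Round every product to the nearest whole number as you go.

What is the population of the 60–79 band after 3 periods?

Period 1.
Births: 1550 × 0.214 = 332, 1010 × 0.229 = 231 → 563
20–39: 870 × 0.982 = 854
40–59: 1550 × 0.943 = 1462
60–79: 1010 × 0.971 = 981
→ [563, 854, 1462, 981]
Period 2.
Births: 854 × 0.214 = 183, 1462 × 0.229 = 335 → 518
20–39: 563 × 0.982 = 553
40–59: 854 × 0.943 = 805
60–79: 1462 × 0.971 = 1420
→ [518, 553, 805, 1420]
Period 3.
Births: 553 × 0.214 = 118, 805 × 0.229 = 184 → 302
20–39: 518 × 0.982 = 509
40–59: 553 × 0.943 = 521
60–79: 805 × 0.971 = 782
→ [302, 509, 521, 782]

782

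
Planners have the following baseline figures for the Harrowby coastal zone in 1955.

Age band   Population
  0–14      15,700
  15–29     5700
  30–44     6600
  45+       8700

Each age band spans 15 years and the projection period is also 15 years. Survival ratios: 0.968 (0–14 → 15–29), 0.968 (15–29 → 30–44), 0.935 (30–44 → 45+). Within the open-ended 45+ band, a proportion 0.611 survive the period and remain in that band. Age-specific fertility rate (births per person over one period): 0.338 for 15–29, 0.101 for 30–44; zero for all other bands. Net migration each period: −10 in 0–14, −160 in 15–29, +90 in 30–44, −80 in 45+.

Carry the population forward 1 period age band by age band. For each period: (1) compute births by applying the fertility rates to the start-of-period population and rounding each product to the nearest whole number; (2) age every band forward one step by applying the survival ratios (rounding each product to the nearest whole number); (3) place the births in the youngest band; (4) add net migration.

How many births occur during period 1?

2594

— Period 1 —
Births: 5700 × 0.338 = 1927 ; 6600 × 0.101 = 667 ⇒ total 2594
15–29: 15700 × 0.968 = 15198
30–44: 5700 × 0.968 = 5518
45+: 6600 × 0.935 + 8700 × 0.611 = 6171 + 5316 = 11487
Net migration: 0–14 − 10 → 2584; 15–29 − 160 → 15038; 30–44 + 90 → 5608; 45+ − 80 → 11407
Population now: 0–14=2584, 15–29=15038, 30–44=5608, 45+=11407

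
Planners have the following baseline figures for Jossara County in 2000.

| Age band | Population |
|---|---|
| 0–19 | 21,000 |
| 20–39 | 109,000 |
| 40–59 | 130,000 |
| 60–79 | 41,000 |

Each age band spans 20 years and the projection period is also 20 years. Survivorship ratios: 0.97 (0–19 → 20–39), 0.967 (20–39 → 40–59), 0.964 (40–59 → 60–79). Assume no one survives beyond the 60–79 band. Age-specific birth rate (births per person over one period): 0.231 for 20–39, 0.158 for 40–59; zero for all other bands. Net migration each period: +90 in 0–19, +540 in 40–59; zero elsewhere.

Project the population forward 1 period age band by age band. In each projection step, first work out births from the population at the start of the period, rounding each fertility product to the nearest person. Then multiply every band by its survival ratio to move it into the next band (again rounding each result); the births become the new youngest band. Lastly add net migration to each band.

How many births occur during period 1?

Period 1.
Births: 109000 * 0.231 = 25179 ; 130000 * 0.158 = 20540 ⇒ total 45719
20–39: 21000 * 0.97 = 20370
40–59: 109000 * 0.967 = 105403
60–79: 130000 * 0.964 = 125320
Net migration: 0–19 + 90 → 45809; 40–59 + 540 → 105943
→ [45809, 20370, 105943, 125320]

45719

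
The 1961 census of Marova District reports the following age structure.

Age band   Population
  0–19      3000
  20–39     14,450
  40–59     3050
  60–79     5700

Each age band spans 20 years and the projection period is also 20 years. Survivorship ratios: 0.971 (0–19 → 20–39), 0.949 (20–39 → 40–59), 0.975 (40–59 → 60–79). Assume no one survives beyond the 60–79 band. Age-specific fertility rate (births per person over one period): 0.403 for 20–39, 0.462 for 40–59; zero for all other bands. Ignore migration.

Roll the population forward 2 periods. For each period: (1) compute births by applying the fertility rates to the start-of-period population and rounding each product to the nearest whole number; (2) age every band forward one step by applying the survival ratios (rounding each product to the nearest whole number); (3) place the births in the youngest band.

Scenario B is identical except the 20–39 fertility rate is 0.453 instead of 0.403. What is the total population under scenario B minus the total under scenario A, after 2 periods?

848

Call the bands 1 to 4, youngest first.
Period 1:
Births: 14450 × 0.403 = 5823  |  3050 × 0.462 = 1409 → total 7232
Band 2: 3000 × 0.971 = 2913
Band 3: 14450 × 0.949 = 13713
Band 4: 3050 × 0.975 = 2974
Population now: 0–19=7232, 20–39=2913, 40–59=13713, 60–79=2974
Period 2:
Births: 2913 × 0.403 = 1174  |  13713 × 0.462 = 6335 → total 7509
Band 2: 7232 × 0.971 = 7022
Band 3: 2913 × 0.949 = 2764
Band 4: 13713 × 0.975 = 13370
Population now: 0–19=7509, 20–39=7022, 40–59=2764, 60–79=13370
Scenario A total after 2 periods: 30665
Scenario B projection —
Period 1:
Births: 14450 × 0.453 = 6546  |  3050 × 0.462 = 1409 → total 7955
Band 2: 3000 × 0.971 = 2913
Band 3: 14450 × 0.949 = 13713
Band 4: 3050 × 0.975 = 2974
Population now: 0–19=7955, 20–39=2913, 40–59=13713, 60–79=2974
Period 2:
Births: 2913 × 0.453 = 1320  |  13713 × 0.462 = 6335 → total 7655
Band 2: 7955 × 0.971 = 7724
Band 3: 2913 × 0.949 = 2764
Band 4: 13713 × 0.975 = 13370
Population now: 0–19=7655, 20–39=7724, 40–59=2764, 60–79=13370
Scenario B total after 2 periods: 31513
Difference B − A = 31513 − 30665 = 848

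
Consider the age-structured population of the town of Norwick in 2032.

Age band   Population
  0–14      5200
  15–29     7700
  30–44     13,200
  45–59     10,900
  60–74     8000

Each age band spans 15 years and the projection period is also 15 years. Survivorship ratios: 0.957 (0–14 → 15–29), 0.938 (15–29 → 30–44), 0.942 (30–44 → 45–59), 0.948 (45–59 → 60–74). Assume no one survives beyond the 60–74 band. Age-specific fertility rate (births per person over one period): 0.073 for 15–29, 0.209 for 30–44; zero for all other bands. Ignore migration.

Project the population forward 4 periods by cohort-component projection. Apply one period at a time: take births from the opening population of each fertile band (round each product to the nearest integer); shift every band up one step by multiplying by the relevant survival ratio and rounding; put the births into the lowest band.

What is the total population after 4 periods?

Numbering the groups 1..5 from youngest to oldest:
— Period 1 —
Births: 7700 * 0.073 = 562, 13200 * 0.209 = 2759 → total 3321
Group 2: 5200 * 0.957 = 4976
Group 3: 7700 * 0.938 = 7223
Group 4: 13200 * 0.942 = 12434
Group 5: 10900 * 0.948 = 10333
Giving 3321 / 4976 / 7223 / 12434 / 10333.
— Period 2 —
Births: 4976 * 0.073 = 363, 7223 * 0.209 = 1510 → total 1873
Group 2: 3321 * 0.957 = 3178
Group 3: 4976 * 0.938 = 4667
Group 4: 7223 * 0.942 = 6804
Group 5: 12434 * 0.948 = 11787
Giving 1873 / 3178 / 4667 / 6804 / 11787.
— Period 3 —
Births: 3178 * 0.073 = 232, 4667 * 0.209 = 975 → total 1207
Group 2: 1873 * 0.957 = 1792
Group 3: 3178 * 0.938 = 2981
Group 4: 4667 * 0.942 = 4396
Group 5: 6804 * 0.948 = 6450
Giving 1207 / 1792 / 2981 / 4396 / 6450.
— Period 4 —
Births: 1792 * 0.073 = 131, 2981 * 0.209 = 623 → total 754
Group 2: 1207 * 0.957 = 1155
Group 3: 1792 * 0.938 = 1681
Group 4: 2981 * 0.942 = 2808
Group 5: 4396 * 0.948 = 4167
Giving 754 / 1155 / 1681 / 2808 / 4167.
Total after period 4: 754 + 1155 + 1681 + 2808 + 4167 = 10565

10565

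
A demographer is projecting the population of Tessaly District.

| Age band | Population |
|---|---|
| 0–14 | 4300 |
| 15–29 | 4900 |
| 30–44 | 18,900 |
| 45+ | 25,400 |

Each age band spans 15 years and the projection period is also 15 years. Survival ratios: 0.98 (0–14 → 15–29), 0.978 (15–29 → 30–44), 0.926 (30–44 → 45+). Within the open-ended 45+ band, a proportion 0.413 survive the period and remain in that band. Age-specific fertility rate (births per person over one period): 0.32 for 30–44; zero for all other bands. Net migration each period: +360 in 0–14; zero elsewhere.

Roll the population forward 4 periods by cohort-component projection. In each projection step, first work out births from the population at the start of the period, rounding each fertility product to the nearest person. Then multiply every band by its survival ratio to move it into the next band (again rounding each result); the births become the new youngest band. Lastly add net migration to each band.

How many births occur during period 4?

Period 1:
Births: 18900 × 0.32 = 6048
15–29: 4300 × 0.98 = 4214
30–44: 4900 × 0.978 = 4792
45+: 18900 × 0.926 + 25400 × 0.413 = 17501 + 10490 = 27991
Net migration: 0–14 + 360 → 6408
Population now: 0–14=6408, 15–29=4214, 30–44=4792, 45+=27991
Period 2:
Births: 4792 × 0.32 = 1533
15–29: 6408 × 0.98 = 6280
30–44: 4214 × 0.978 = 4121
45+: 4792 × 0.926 + 27991 × 0.413 = 4437 + 11560 = 15997
Net migration: 0–14 + 360 → 1893
Population now: 0–14=1893, 15–29=6280, 30–44=4121, 45+=15997
Period 3:
Births: 4121 × 0.32 = 1319
15–29: 1893 × 0.98 = 1855
30–44: 6280 × 0.978 = 6142
45+: 4121 × 0.926 + 15997 × 0.413 = 3816 + 6607 = 10423
Net migration: 0–14 + 360 → 1679
Population now: 0–14=1679, 15–29=1855, 30–44=6142, 45+=10423
Period 4:
Births: 6142 × 0.32 = 1965
15–29: 1679 × 0.98 = 1645
30–44: 1855 × 0.978 = 1814
45+: 6142 × 0.926 + 10423 × 0.413 = 5687 + 4305 = 9992
Net migration: 0–14 + 360 → 2325
Population now: 0–14=2325, 15–29=1645, 30–44=1814, 45+=9992

1965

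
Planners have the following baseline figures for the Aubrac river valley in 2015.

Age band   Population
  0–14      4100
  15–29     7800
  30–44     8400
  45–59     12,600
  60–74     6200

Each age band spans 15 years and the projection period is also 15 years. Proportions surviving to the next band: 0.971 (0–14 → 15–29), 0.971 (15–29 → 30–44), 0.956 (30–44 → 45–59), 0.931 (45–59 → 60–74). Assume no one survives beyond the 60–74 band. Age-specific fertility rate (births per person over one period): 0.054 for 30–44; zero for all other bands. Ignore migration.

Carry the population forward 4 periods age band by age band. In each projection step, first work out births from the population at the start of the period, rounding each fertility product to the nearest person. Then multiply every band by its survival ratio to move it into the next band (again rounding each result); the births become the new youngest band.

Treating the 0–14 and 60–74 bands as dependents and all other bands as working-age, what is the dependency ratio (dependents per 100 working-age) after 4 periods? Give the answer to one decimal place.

Let band 1 be 0–14 through band 5 = 60–74.
[period 1]
Births: 8400 × 0.054 = 454
Band 2: 4100 × 0.971 = 3981
Band 3: 7800 × 0.971 = 7574
Band 4: 8400 × 0.956 = 8030
Band 5: 12600 × 0.931 = 11731
→ [454, 3981, 7574, 8030, 11731]
[period 2]
Births: 7574 × 0.054 = 409
Band 2: 454 × 0.971 = 441
Band 3: 3981 × 0.971 = 3866
Band 4: 7574 × 0.956 = 7241
Band 5: 8030 × 0.931 = 7476
→ [409, 441, 3866, 7241, 7476]
[period 3]
Births: 3866 × 0.054 = 209
Band 2: 409 × 0.971 = 397
Band 3: 441 × 0.971 = 428
Band 4: 3866 × 0.956 = 3696
Band 5: 7241 × 0.931 = 6741
→ [209, 397, 428, 3696, 6741]
[period 4]
Births: 428 × 0.054 = 23
Band 2: 209 × 0.971 = 203
Band 3: 397 × 0.971 = 385
Band 4: 428 × 0.956 = 409
Band 5: 3696 × 0.931 = 3441
→ [23, 203, 385, 409, 3441]
Dependents (band 0–14 + band 60–74) = 23 + 3441 = 3464; working-age = 997; ratio = 3464/997 × 100 = 347.4

347.4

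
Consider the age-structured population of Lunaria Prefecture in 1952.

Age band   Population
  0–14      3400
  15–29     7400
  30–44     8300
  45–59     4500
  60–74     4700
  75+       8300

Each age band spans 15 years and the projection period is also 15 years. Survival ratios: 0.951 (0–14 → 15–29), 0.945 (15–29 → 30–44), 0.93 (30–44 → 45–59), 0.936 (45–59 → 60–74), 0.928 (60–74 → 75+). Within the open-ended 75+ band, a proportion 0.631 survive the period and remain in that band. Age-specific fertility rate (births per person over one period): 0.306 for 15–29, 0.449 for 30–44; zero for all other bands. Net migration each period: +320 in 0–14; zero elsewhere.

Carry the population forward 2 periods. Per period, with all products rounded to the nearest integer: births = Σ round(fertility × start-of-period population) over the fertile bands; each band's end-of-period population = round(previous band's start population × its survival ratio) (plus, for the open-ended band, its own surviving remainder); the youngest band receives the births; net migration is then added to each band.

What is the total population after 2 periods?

37200

(Groups numbered youngest = 1 to oldest = 6.)
[period 1]
Births: 7400 × 0.306 = 2264  |  8300 × 0.449 = 3727 — total 5991
Group 2: 3400 × 0.951 = 3233
Group 3: 7400 × 0.945 = 6993
Group 4: 8300 × 0.93 = 7719
Group 5: 4500 × 0.936 = 4212
Group 6: 4700 × 0.928 + 8300 × 0.631 = 4362 + 5237 = 9599
Net migration: Group 1 + 320 → 6311
Giving 6311 / 3233 / 6993 / 7719 / 4212 / 9599.
[period 2]
Births: 3233 × 0.306 = 989  |  6993 × 0.449 = 3140 — total 4129
Group 2: 6311 × 0.951 = 6002
Group 3: 3233 × 0.945 = 3055
Group 4: 6993 × 0.93 = 6503
Group 5: 7719 × 0.936 = 7225
Group 6: 4212 × 0.928 + 9599 × 0.631 = 3909 + 6057 = 9966
Net migration: Group 1 + 320 → 4449
Giving 4449 / 6002 / 3055 / 6503 / 7225 / 9966.
Total after period 2: 4449 + 6002 + 3055 + 6503 + 7225 + 9966 = 37200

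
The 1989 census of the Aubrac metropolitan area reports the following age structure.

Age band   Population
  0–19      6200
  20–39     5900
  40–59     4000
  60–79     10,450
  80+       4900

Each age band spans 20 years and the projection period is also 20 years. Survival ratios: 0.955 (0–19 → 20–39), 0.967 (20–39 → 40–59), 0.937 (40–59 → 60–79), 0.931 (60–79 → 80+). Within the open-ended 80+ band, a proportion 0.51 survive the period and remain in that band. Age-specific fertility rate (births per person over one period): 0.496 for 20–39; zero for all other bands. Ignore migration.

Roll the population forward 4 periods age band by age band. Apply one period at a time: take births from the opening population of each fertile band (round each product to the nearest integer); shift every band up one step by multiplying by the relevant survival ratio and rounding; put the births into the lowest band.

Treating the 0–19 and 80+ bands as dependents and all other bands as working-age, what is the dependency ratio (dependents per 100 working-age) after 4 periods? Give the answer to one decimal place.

174.4

Numbering the groups 1..5 from youngest to oldest:
Period 1:
Births: 5900 * 0.496 = 2926
Group 2: 6200 * 0.955 = 5921
Group 3: 5900 * 0.967 = 5705
Group 4: 4000 * 0.937 = 3748
Group 5: 10450 * 0.931 + 4900 * 0.51 = 9729 + 2499 = 12228
Population now: 0–19=2926, 20–39=5921, 40–59=5705, 60–79=3748, 80+=12228
Period 2:
Births: 5921 * 0.496 = 2937
Group 2: 2926 * 0.955 = 2794
Group 3: 5921 * 0.967 = 5726
Group 4: 5705 * 0.937 = 5346
Group 5: 3748 * 0.931 + 12228 * 0.51 = 3489 + 6236 = 9725
Population now: 0–19=2937, 20–39=2794, 40–59=5726, 60–79=5346, 80+=9725
Period 3:
Births: 2794 * 0.496 = 1386
Group 2: 2937 * 0.955 = 2805
Group 3: 2794 * 0.967 = 2702
Group 4: 5726 * 0.937 = 5365
Group 5: 5346 * 0.931 + 9725 * 0.51 = 4977 + 4960 = 9937
Population now: 0–19=1386, 20–39=2805, 40–59=2702, 60–79=5365, 80+=9937
Period 4:
Births: 2805 * 0.496 = 1391
Group 2: 1386 * 0.955 = 1324
Group 3: 2805 * 0.967 = 2712
Group 4: 2702 * 0.937 = 2532
Group 5: 5365 * 0.931 + 9937 * 0.51 = 4995 + 5068 = 10063
Population now: 0–19=1391, 20–39=1324, 40–59=2712, 60–79=2532, 80+=10063
Dependents (band 0–19 + band 80+) = 1391 + 10063 = 11454; working-age = 6568; ratio = 11454/6568 × 100 = 174.4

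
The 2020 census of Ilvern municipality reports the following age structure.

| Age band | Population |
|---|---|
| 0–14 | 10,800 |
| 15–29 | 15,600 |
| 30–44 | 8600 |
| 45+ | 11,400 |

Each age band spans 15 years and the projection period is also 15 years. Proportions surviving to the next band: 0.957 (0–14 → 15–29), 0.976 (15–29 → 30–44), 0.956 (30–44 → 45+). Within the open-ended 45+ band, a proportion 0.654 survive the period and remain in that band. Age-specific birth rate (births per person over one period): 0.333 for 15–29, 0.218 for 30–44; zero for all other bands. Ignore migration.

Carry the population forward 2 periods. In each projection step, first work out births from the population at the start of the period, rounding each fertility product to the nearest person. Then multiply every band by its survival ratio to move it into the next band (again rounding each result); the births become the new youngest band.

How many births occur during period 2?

Call the bands 1 to 4, youngest first.
[period 1]
Births: 15600 × 0.333 = 5195  |  8600 × 0.218 = 1875 — total 7070
Band 2: 10800 × 0.957 = 10336
Band 3: 15600 × 0.976 = 15226
Band 4: 8600 × 0.956 + 11400 × 0.654 = 8222 + 7456 = 15678
End of period: [7070, 10336, 15226, 15678]
[period 2]
Births: 10336 × 0.333 = 3442  |  15226 × 0.218 = 3319 — total 6761
Band 2: 7070 × 0.957 = 6766
Band 3: 10336 × 0.976 = 10088
Band 4: 15226 × 0.956 + 15678 × 0.654 = 14556 + 10253 = 24809
End of period: [6761, 6766, 10088, 24809]

6761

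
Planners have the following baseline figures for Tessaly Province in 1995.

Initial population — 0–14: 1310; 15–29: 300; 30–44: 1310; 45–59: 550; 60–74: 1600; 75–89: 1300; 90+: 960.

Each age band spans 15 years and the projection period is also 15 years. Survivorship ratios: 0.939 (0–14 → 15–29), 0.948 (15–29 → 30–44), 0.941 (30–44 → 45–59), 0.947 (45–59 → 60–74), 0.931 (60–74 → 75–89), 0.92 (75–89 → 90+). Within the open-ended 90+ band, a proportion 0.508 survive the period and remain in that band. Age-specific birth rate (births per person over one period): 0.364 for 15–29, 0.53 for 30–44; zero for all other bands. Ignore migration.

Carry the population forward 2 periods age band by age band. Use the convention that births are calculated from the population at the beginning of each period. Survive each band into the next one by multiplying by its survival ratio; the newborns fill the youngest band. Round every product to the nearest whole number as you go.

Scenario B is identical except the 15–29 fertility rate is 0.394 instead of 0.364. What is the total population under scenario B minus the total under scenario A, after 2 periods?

45

Numbering the bands 1..7 from youngest to oldest:
After projecting period 1:
Births: 300 × 0.364 = 109 ; 1310 × 0.53 = 694 → total 803
Band 2: 1310 × 0.939 = 1230
Band 3: 300 × 0.948 = 284
Band 4: 1310 × 0.941 = 1233
Band 5: 550 × 0.947 = 521
Band 6: 1600 × 0.931 = 1490
Band 7: 1300 × 0.92 + 960 × 0.508 = 1196 + 488 = 1684
→ [803, 1230, 284, 1233, 521, 1490, 1684]
After projecting period 2:
Births: 1230 × 0.364 = 448 ; 284 × 0.53 = 151 → total 599
Band 2: 803 × 0.939 = 754
Band 3: 1230 × 0.948 = 1166
Band 4: 284 × 0.941 = 267
Band 5: 1233 × 0.947 = 1168
Band 6: 521 × 0.931 = 485
Band 7: 1490 × 0.92 + 1684 × 0.508 = 1371 + 855 = 2226
→ [599, 754, 1166, 267, 1168, 485, 2226]
Scenario A total after 2 periods: 6665
Scenario B projection —
After projecting period 1:
Births: 300 × 0.394 = 118 ; 1310 × 0.53 = 694 → total 812
Band 2: 1310 × 0.939 = 1230
Band 3: 300 × 0.948 = 284
Band 4: 1310 × 0.941 = 1233
Band 5: 550 × 0.947 = 521
Band 6: 1600 × 0.931 = 1490
Band 7: 1300 × 0.92 + 960 × 0.508 = 1196 + 488 = 1684
→ [812, 1230, 284, 1233, 521, 1490, 1684]
After projecting period 2:
Births: 1230 × 0.394 = 485 ; 284 × 0.53 = 151 → total 636
Band 2: 812 × 0.939 = 762
Band 3: 1230 × 0.948 = 1166
Band 4: 284 × 0.941 = 267
Band 5: 1233 × 0.947 = 1168
Band 6: 521 × 0.931 = 485
Band 7: 1490 × 0.92 + 1684 × 0.508 = 1371 + 855 = 2226
→ [636, 762, 1166, 267, 1168, 485, 2226]
Scenario B total after 2 periods: 6710
Difference B − A = 6710 − 6665 = 45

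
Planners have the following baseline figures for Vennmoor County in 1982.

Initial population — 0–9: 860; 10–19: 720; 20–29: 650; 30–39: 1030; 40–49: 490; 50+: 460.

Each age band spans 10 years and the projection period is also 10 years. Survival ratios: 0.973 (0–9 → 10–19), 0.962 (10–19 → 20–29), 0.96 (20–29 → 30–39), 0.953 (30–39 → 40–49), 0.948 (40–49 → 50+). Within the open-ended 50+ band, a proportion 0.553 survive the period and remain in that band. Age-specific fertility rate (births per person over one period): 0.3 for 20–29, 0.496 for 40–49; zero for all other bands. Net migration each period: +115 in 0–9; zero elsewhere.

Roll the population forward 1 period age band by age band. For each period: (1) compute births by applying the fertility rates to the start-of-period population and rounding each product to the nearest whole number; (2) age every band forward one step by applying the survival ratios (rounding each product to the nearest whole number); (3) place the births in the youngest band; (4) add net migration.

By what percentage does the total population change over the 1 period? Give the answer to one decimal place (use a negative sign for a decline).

4.7

After projecting period 1:
Births: 650 * 0.3 = 195, 490 * 0.496 = 243 ⇒ total 438
10–19: 860 * 0.973 = 837
20–29: 720 * 0.962 = 693
30–39: 650 * 0.96 = 624
40–49: 1030 * 0.953 = 982
50+: 490 * 0.948 + 460 * 0.553 = 465 + 254 = 719
Net migration: 0–9 + 115 → 553
Population now: 0–9=553, 10–19=837, 20–29=693, 30–39=624, 40–49=982, 50+=719
Total: 4210 → 4408; change = 198; percentage change = 4.7%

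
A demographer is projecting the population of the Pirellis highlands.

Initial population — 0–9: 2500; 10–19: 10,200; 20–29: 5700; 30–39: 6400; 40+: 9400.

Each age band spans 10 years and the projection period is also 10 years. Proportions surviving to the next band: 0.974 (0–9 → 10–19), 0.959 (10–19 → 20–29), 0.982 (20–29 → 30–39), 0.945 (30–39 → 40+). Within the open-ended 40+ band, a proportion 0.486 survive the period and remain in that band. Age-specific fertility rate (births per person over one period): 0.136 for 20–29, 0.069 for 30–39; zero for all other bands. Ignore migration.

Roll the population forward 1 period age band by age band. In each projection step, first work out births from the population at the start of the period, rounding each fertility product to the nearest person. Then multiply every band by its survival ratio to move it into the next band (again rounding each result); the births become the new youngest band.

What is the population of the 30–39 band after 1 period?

Let group 1 be 0–9 through group 5 = 40+.
[period 1]
Births: 5700 × 0.136 = 775  |  6400 × 0.069 = 442 → total 1217
Group 2: 2500 × 0.974 = 2435
Group 3: 10200 × 0.959 = 9782
Group 4: 5700 × 0.982 = 5597
Group 5: 6400 × 0.945 + 9400 × 0.486 = 6048 + 4568 = 10616
→ [1217, 2435, 9782, 5597, 10616]

5597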